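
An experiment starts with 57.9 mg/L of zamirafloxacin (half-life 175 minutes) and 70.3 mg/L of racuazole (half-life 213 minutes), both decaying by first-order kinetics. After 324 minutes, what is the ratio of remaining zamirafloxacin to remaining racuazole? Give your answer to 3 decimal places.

0.655

zamirafloxacin: 57.9 × (1/2)^(324/175) = 57.9 × (1/2)^1.8514 ≈ 16.045 mg/L.
racuazole: 70.3 × (1/2)^(324/213) = 70.3 × (1/2)^1.5211 ≈ 24.493 mg/L.
Ratio ≈ 16.045 / 24.493 ≈ 0.65508.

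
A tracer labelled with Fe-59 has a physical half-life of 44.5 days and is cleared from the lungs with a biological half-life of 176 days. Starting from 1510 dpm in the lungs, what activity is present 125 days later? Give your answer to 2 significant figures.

1/t_eff = 1/t_phys + 1/t_biol = 1/44.5 + 1/176 = 0.028154 per day.
t_eff = 44.5 × 176 / (44.5 + 176) ≈ 35.519 days.
Remaining = 1510 × (1/2)^(125/35.519) = 1510 × (1/2)^3.5192 ≈ 131.7 dpm.

130 dpm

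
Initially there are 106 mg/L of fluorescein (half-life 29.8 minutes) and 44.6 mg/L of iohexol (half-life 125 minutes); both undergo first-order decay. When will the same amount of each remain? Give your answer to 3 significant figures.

Set 106·(1/2)^(t/29.8) = 44.6·(1/2)^(t/125).
Taking log₂: log₂(106/44.6) = t·(1/29.8 − 1/125).
log₂(2.3767) = 1.2489; 1/29.8 − 1/125 = 0.025557.
t = 1.2489 / 0.025557 ≈ 48.869 minutes.

48.9 minutes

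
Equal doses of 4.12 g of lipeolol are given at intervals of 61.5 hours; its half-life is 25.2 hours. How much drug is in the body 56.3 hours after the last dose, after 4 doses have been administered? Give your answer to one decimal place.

The 4 doses were given 240.8, 179.3, 117.8, 56.3 hours ago.
Total = 4.12·(1/2)^(240.8/25.2) + 4.12·(1/2)^(179.3/25.2) + 4.12·(1/2)^(117.8/25.2) + 4.12·(1/2)^(56.3/25.2)
      = 0.0054751 + 0.02972 + 0.16132 + 0.87571 ≈ 1.0722 g.

1.1 g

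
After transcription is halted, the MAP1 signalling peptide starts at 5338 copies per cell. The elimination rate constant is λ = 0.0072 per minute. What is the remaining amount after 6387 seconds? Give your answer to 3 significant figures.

t½ = ln 2 / λ = 0.69315 / 0.0072 ≈ 96.27 minutes.
Convert the elapsed time: 6387 seconds = 106.45 minutes.
Number of half-lives: n = 106.45/96.27 ≈ 1.1057.
Remaining = 5338 × (1/2)^1.1057 = 5338 × 0.46466 ≈ 2480.4 copies per cell.

2480 copies per cell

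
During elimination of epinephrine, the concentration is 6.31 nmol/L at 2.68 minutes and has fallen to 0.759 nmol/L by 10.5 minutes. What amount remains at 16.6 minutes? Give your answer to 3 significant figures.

0.145 nmol/L

Over Δt = 10.5 − 2.68 = 7.82 minutes, the level fell by a factor of 6.31/0.759 ≈ 8.3136.
n = log₂(8.3136) ≈ 3.0555 half-lives, so t½ = 7.82/3.0555 ≈ 2.5593 minutes.
From t = 10.5 to t = 16.6: 0.759 × (1/2)^((16.6−10.5)/2.5593) ≈ 0.14547 nmol/L.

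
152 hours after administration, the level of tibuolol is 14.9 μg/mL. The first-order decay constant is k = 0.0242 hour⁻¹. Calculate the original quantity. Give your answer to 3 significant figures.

590 μg/mL

t½ = ln 2 / k = 0.69315 / 0.0242 ≈ 28.642 hours.
Number of half-lives elapsed: n = 152/28.642 ≈ 5.3068.
A₀ = A × 2^n = 14.9 × 2^5.3068 = 14.9 × 39.583 ≈ 589.79 μg/mL.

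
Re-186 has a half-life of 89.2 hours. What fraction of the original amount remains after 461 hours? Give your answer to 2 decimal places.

n = 461/89.2 ≈ 5.1682 half-lives.
Fraction remaining = (1/2)^5.1682 ≈ 0.027812.

0.03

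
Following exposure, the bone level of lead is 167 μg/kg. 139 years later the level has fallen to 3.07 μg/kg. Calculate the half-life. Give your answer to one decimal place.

A/A₀ = 3.07/167 ≈ 0.018383.
n = log₂(54.397) ≈ 5.7655 half-lives elapsed in 139 years.
t½ = 139/5.7655 ≈ 24.109 years.

24.1 years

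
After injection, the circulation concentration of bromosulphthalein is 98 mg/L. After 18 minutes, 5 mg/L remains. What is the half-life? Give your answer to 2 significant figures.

4.2 minutes

A/A₀ = 5/98 ≈ 0.05102.
n = log₂(19.6) ≈ 4.2928 half-lives elapsed in 18 minutes.
t½ = 18/4.2928 ≈ 4.1931 minutes.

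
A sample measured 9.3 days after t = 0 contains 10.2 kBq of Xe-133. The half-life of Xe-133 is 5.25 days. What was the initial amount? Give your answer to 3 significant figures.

34.8 kBq

Number of half-lives elapsed: n = 9.3/5.25 ≈ 1.7714.
A₀ = A × 2^n = 10.2 × 2^1.7714 = 10.2 × 3.4139 ≈ 34.822 kBq.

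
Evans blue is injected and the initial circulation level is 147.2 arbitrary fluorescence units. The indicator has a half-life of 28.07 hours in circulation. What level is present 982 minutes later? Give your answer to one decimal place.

98.3 arbitrary fluorescence units

Convert the elapsed time: 982 minutes = 16.3667 hours.
Number of half-lives: n = 16.3667/28.07 ≈ 0.58307.
Remaining = 147.2 × (1/2)^0.58307 = 147.2 × 0.66754 ≈ 98.262 arbitrary fluorescence units.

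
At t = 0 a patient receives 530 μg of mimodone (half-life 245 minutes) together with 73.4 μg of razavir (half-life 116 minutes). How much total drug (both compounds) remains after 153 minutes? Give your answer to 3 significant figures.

373 μg

mimodone: 530 × (1/2)^(153/245) = 530 × (1/2)^0.62449 ≈ 343.78 μg.
razavir: 73.4 × (1/2)^(153/116) = 73.4 × (1/2)^1.319 ≈ 29.42 μg.
Total = 343.78 + 29.42 ≈ 373.2 μg.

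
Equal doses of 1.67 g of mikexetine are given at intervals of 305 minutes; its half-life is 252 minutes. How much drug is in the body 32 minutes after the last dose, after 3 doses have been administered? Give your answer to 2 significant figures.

2.5 g

The 3 doses were given 642, 337, 32 minutes ago.
Total = 1.67·(1/2)^(642/252) + 1.67·(1/2)^(337/252) + 1.67·(1/2)^(32/252)
      = 0.28563 + 0.66092 + 1.5293 ≈ 2.4758 g.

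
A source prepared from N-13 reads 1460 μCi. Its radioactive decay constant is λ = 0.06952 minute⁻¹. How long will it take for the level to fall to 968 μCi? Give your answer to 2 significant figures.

t½ = ln 2 / λ = 0.69315 / 0.06952 ≈ 9.9705 minutes.
Fraction remaining = 968/1460 ≈ 0.66301.
n = log₂(1460/968) = ln(1.5083)/ln 2 ≈ 0.59289 half-lives.
t = n × t½ = 0.59289 × 9.9705 ≈ 5.9114 minutes.

5.9 minutes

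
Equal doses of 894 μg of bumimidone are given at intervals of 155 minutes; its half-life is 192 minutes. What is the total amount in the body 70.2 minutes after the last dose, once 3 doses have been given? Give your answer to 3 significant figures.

1320 μg

The 3 doses were given 380.2, 225.2, 70.2 minutes ago.
Total = 894·(1/2)^(380.2/192) + 894·(1/2)^(225.2/192) + 894·(1/2)^(70.2/192)
      = 226.59 + 396.51 + 693.86 ≈ 1317 μg.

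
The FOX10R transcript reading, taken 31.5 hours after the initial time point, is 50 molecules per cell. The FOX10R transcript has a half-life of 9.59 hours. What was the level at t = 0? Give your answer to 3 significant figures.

487 molecules per cell

Number of half-lives elapsed: n = 31.5/9.59 ≈ 3.2847.
A₀ = A × 2^n = 50 × 2^3.2847 = 50 × 9.7451 ≈ 487.25 molecules per cell.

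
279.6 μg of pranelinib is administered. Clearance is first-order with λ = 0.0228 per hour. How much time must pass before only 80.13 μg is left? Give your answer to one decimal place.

t½ = ln 2 / λ = 0.69315 / 0.0228 ≈ 30.401 hours.
Fraction remaining = 80.13/279.6 ≈ 0.28659.
n = log₂(279.6/80.13) = ln(3.4893)/ln 2 ≈ 1.8029 half-lives.
t = n × t½ = 1.8029 × 30.401 ≈ 54.812 hours.

54.8 hours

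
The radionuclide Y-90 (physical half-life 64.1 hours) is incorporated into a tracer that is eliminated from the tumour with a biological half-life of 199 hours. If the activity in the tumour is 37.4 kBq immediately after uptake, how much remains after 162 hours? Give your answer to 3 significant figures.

3.69 kBq

1/t_eff = 1/t_phys + 1/t_biol = 1/64.1 + 1/199 = 0.020626 per hour.
t_eff = 64.1 × 199 / (64.1 + 199) ≈ 48.483 hours.
Remaining = 37.4 × (1/2)^(162/48.483) = 37.4 × (1/2)^3.3414 ≈ 3.6899 kBq.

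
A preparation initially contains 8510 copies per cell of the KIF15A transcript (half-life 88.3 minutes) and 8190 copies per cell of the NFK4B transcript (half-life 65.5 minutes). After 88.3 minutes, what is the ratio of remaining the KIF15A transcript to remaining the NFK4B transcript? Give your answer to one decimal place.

1.3

KIF15A transcript: 8510 × (1/2)^(88.3/88.3) = 8510 × (1/2)^1 ≈ 4255 copies per cell.
NFK4B transcript: 8190 × (1/2)^(88.3/65.5) = 8190 × (1/2)^1.3481 ≈ 3217.1 copies per cell.
Ratio ≈ 4255 / 3217.1 ≈ 1.3226.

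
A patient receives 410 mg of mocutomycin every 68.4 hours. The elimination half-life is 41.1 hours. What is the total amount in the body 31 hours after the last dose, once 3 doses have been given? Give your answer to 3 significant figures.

The 3 doses were given 167.8, 99.4, 31 hours ago.
Total = 410·(1/2)^(167.8/41.1) + 410·(1/2)^(99.4/41.1) + 410·(1/2)^(31/41.1)
      = 24.197 + 76.691 + 243.07 ≈ 343.96 mg.

344 mg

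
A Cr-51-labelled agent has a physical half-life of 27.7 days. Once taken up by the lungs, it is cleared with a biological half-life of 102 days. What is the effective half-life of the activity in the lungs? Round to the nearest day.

1/t_eff = 1/t_phys + 1/t_biol = 1/27.7 + 1/102 = 0.045905 per day.
t_eff = 27.7 × 102 / (27.7 + 102) ≈ 21.784 days.

22 days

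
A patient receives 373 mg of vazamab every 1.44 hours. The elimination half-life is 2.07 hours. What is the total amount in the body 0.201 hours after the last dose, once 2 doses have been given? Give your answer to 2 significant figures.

The 2 doses were given 1.641, 0.201 hours ago.
Total = 373·(1/2)^(1.641/2.07) + 373·(1/2)^(0.201/2.07)
      = 215.31 + 348.72 ≈ 564.03 mg.

560 mg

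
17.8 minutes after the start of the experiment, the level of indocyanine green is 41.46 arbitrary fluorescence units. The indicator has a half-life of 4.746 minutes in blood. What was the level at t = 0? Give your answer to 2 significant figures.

560 arbitrary fluorescence units

Number of half-lives elapsed: n = 17.8/4.746 ≈ 3.7505.
A₀ = A × 2^n = 41.46 × 2^3.7505 = 41.46 × 13.459 ≈ 558.02 arbitrary fluorescence units.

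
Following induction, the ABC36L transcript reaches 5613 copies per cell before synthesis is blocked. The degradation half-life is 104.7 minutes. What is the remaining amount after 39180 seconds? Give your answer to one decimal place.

Convert the elapsed time: 39180 seconds = 653 minutes.
Number of half-lives: n = 653/104.7 ≈ 6.2369.
Remaining = 5613 × (1/2)^6.2369 = 5613 × 0.013259 ≈ 74.424 copies per cell.

74.4 copies per cell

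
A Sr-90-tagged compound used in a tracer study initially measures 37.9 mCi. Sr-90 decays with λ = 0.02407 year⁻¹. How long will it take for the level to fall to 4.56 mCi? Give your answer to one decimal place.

88.0 years

t½ = ln 2 / λ = 0.69315 / 0.02407 ≈ 28.797 years.
Fraction remaining = 4.56/37.9 ≈ 0.12032.
n = log₂(37.9/4.56) = ln(8.3114)/ln 2 ≈ 3.0551 half-lives.
t = n × t½ = 3.0551 × 28.797 ≈ 87.978 years.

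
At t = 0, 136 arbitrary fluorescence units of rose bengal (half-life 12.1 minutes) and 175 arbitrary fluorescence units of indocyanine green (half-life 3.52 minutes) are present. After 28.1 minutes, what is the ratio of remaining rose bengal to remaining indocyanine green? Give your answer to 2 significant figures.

39

rose bengal: 136 × (1/2)^(28.1/12.1) = 136 × (1/2)^2.3223 ≈ 27.193 arbitrary fluorescence units.
indocyanine green: 175 × (1/2)^(28.1/3.52) = 175 × (1/2)^7.983 ≈ 0.69172 arbitrary fluorescence units.
Ratio ≈ 27.193 / 0.69172 ≈ 39.312.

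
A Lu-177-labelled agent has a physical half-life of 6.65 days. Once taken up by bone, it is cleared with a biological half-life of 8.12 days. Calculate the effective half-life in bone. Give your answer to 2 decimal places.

1/t_eff = 1/t_phys + 1/t_biol = 1/6.65 + 1/8.12 = 0.27353 per day.
t_eff = 6.65 × 8.12 / (6.65 + 8.12) ≈ 3.6559 days.

3.66 days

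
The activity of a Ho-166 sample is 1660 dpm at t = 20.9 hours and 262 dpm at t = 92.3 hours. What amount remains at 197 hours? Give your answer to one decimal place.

Over Δt = 92.3 − 20.9 = 71.4 hours, the level fell by a factor of 1660/262 ≈ 6.3359.
n = log₂(6.3359) ≈ 2.6635 half-lives, so t½ = 71.4/2.6635 ≈ 26.806 hours.
From t = 92.3 to t = 197: 262 × (1/2)^((197−92.3)/26.806) ≈ 17.48 dpm.

17.5 dpm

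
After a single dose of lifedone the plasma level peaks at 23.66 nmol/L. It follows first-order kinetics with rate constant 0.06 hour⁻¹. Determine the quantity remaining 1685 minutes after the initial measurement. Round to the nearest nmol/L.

t½ = ln 2 / λ = 0.69315 / 0.06 ≈ 11.552 hours.
Convert the elapsed time: 1685 minutes = 28.0833 hours.
Number of half-lives: n = 28.0833/11.552 ≈ 2.4309.
Remaining = 23.66 × (1/2)^2.4309 = 23.66 × 0.18544 ≈ 4.3876 nmol/L.

4 nmol/L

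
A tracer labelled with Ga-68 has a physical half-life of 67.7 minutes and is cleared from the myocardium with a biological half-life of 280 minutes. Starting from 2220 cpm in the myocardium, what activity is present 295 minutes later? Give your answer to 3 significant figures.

1/t_eff = 1/t_phys + 1/t_biol = 1/67.7 + 1/280 = 0.018342 per minute.
t_eff = 67.7 × 280 / (67.7 + 280) ≈ 54.518 minutes.
Remaining = 2220 × (1/2)^(295/54.518) = 2220 × (1/2)^5.411 ≈ 52.176 cpm.

52.2 cpm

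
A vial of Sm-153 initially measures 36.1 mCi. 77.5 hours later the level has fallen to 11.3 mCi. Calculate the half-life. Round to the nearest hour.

A/A₀ = 11.3/36.1 ≈ 0.31302.
n = log₂(3.1947) ≈ 1.6757 half-lives elapsed in 77.5 hours.
t½ = 77.5/1.6757 ≈ 46.25 hours.

46 hours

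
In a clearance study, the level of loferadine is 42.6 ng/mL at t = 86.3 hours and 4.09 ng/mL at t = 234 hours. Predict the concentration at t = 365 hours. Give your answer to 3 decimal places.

Over Δt = 234 − 86.3 = 147.7 hours, the level fell by a factor of 42.6/4.09 ≈ 10.416.
n = log₂(10.416) ≈ 3.3807 half-lives, so t½ = 147.7/3.3807 ≈ 43.689 hours.
From t = 234 to t = 365: 4.09 × (1/2)^((365−234)/43.689) ≈ 0.5118 ng/mL.

0.512 ng/mL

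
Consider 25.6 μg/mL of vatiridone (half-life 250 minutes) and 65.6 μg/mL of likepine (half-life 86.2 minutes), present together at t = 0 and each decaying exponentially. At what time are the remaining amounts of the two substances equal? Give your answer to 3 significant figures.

179 minutes

Set 25.6·(1/2)^(t/250) = 65.6·(1/2)^(t/86.2).
Taking log₂: log₂(25.6/65.6) = t·(1/250 − 1/86.2).
log₂(0.39024) = -1.3576; 1/250 − 1/86.2 = -0.0076009.
t = -1.3576 / -0.0076009 ≈ 178.6 minutes.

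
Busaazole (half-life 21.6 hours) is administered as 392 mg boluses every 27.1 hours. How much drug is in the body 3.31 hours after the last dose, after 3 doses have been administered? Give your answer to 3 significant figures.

562 mg

The 3 doses were given 57.51, 30.41, 3.31 hours ago.
Total = 392·(1/2)^(57.51/21.6) + 392·(1/2)^(30.41/21.6) + 392·(1/2)^(3.31/21.6)
      = 61.915 + 147.73 + 352.5 ≈ 562.14 mg.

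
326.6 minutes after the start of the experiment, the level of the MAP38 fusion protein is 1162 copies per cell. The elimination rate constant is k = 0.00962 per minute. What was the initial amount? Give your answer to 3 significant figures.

26900 copies per cell

t½ = ln 2 / k = 0.69315 / 0.00962 ≈ 72.053 minutes.
Number of half-lives elapsed: n = 326.6/72.053 ≈ 4.5328.
A₀ = A × 2^n = 1162 × 2^4.5328 = 1162 × 23.148 ≈ 26898 copies per cell.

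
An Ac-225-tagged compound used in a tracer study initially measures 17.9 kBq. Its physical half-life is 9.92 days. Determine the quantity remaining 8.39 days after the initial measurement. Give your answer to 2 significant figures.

10 kBq

Number of half-lives: n = 8.39/9.92 ≈ 0.84577.
Remaining = 17.9 × (1/2)^0.84577 = 17.9 × 0.55642 ≈ 9.9598 kBq.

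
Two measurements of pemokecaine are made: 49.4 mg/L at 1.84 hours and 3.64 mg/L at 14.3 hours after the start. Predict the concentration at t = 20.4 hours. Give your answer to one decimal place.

Over Δt = 14.3 − 1.84 = 12.46 hours, the level fell by a factor of 49.4/3.64 ≈ 13.571.
n = log₂(13.571) ≈ 3.7625 half-lives, so t½ = 12.46/3.7625 ≈ 3.3116 hours.
From t = 14.3 to t = 20.4: 3.64 × (1/2)^((20.4−14.3)/3.3116) ≈ 1.0153 mg/L.

1.0 mg/L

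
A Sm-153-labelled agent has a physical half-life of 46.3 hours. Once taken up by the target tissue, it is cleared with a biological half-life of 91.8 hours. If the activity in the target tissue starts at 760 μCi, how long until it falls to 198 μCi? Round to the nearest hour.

1/t_eff = 1/t_phys + 1/t_biol = 1/46.3 + 1/91.8 = 0.032492 per hour.
t_eff = 46.3 × 91.8 / (46.3 + 91.8) ≈ 30.777 hours.
n = log₂(760/198) ≈ 1.9405; t = 1.9405 × 30.777 ≈ 59.723 hours.

60 hours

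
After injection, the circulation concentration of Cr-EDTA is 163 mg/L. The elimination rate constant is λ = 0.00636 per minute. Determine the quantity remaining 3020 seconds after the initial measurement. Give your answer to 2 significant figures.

t½ = ln 2 / λ = 0.69315 / 0.00636 ≈ 108.99 minutes.
Convert the elapsed time: 3020 seconds = 50.3333 minutes.
Number of half-lives: n = 50.3333/108.99 ≈ 0.46184.
Remaining = 163 × (1/2)^0.46184 = 163 × 0.72606 ≈ 118.35 mg/L.

120 mg/L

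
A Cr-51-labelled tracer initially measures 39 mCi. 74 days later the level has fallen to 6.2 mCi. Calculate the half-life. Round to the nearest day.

A/A₀ = 6.2/39 ≈ 0.15897.
n = log₂(6.2903) ≈ 2.6531 half-lives elapsed in 74 days.
t½ = 74/2.6531 ≈ 27.892 days.

28 days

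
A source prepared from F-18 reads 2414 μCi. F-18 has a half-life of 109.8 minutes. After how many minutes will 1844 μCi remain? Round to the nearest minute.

Fraction remaining = 1844/2414 ≈ 0.76388.
n = log₂(2414/1844) = ln(1.3091)/ln 2 ≈ 0.38859 half-lives.
t = n × t½ = 0.38859 × 109.8 ≈ 42.667 minutes.

43 minutes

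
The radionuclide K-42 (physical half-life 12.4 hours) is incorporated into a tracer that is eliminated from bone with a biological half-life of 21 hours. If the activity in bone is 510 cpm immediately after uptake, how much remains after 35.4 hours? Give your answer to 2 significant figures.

22 cpm

1/t_eff = 1/t_phys + 1/t_biol = 1/12.4 + 1/21 = 0.12826 per hour.
t_eff = 12.4 × 21 / (12.4 + 21) ≈ 7.7964 hours.
Remaining = 510 × (1/2)^(35.4/7.7964) = 510 × (1/2)^4.5406 ≈ 21.914 cpm.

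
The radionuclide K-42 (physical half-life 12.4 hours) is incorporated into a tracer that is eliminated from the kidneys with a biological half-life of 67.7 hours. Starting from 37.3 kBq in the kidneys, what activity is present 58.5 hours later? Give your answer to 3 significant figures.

0.779 kBq

1/t_eff = 1/t_phys + 1/t_biol = 1/12.4 + 1/67.7 = 0.095416 per hour.
t_eff = 12.4 × 67.7 / (12.4 + 67.7) ≈ 10.48 hours.
Remaining = 37.3 × (1/2)^(58.5/10.48) = 37.3 × (1/2)^5.5818 ≈ 0.77876 kBq.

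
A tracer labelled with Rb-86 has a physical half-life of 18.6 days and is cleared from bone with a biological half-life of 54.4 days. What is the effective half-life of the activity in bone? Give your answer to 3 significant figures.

13.9 days

1/t_eff = 1/t_phys + 1/t_biol = 1/18.6 + 1/54.4 = 0.072146 per day.
t_eff = 18.6 × 54.4 / (18.6 + 54.4) ≈ 13.861 days.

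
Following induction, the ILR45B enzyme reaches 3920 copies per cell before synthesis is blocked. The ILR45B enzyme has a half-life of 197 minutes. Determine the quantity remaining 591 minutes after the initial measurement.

Elapsed time is 3 half-lives (591/197).
Each half-life halves the amount: 3920 × (1/2)^3 = 3920/8 = 490 copies per cell.

490 copies per cell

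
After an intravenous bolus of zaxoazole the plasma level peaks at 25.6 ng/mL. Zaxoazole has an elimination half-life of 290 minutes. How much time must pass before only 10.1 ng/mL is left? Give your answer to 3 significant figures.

389 minutes

Fraction remaining = 10.1/25.6 ≈ 0.39453.
n = log₂(25.6/10.1) = ln(2.5347)/ln 2 ≈ 1.3418 half-lives.
t = n × t½ = 1.3418 × 290 ≈ 389.12 minutes.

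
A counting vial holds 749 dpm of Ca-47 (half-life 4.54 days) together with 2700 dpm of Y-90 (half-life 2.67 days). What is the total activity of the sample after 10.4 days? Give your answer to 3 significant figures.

335 dpm

Ca-47: 749 × (1/2)^(10.4/4.54) = 749 × (1/2)^2.2907 ≈ 153.07 dpm.
Y-90: 2700 × (1/2)^(10.4/2.67) = 2700 × (1/2)^3.8951 ≈ 181.47 dpm.
Total = 153.07 + 181.47 ≈ 334.55 dpm.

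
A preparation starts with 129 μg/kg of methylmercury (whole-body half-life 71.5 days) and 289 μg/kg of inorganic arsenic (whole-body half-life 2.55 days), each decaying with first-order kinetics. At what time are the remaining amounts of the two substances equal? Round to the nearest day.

Set 129·(1/2)^(t/71.5) = 289·(1/2)^(t/2.55).
Taking log₂: log₂(129/289) = t·(1/71.5 − 1/2.55).
log₂(0.44637) = -1.1637; 1/71.5 − 1/2.55 = -0.37817.
t = -1.1637 / -0.37817 ≈ 3.0772 days.

3 days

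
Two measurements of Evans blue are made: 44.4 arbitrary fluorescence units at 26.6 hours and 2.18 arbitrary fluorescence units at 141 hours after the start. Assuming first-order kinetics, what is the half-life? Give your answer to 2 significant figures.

Over Δt = 141 − 26.6 = 114.4 hours, the level fell by a factor of 44.4/2.18 ≈ 20.367.
n = log₂(20.367) ≈ 4.3482 half-lives, so t½ = 114.4/4.3482 ≈ 26.31 hours.

26 hours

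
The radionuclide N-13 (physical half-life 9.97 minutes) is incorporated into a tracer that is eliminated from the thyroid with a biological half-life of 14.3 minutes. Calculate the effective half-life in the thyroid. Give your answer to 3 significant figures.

5.87 minutes

1/t_eff = 1/t_phys + 1/t_biol = 1/9.97 + 1/14.3 = 0.17023 per minute.
t_eff = 9.97 × 14.3 / (9.97 + 14.3) ≈ 5.8744 minutes.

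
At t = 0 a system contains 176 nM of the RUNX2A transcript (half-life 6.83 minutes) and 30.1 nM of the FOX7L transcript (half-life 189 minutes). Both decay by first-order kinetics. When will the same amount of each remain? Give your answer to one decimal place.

18.1 minutes

Set 176·(1/2)^(t/6.83) = 30.1·(1/2)^(t/189).
Taking log₂: log₂(176/30.1) = t·(1/6.83 − 1/189).
log₂(5.8472) = 2.5477; 1/6.83 − 1/189 = 0.14112.
t = 2.5477 / 0.14112 ≈ 18.053 minutes.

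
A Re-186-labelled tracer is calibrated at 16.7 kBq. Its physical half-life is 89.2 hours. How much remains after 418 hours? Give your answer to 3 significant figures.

Number of half-lives: n = 418/89.2 ≈ 4.6861.
Remaining = 16.7 × (1/2)^4.6861 = 16.7 × 0.038846 ≈ 0.64872 kBq.

0.649 kBq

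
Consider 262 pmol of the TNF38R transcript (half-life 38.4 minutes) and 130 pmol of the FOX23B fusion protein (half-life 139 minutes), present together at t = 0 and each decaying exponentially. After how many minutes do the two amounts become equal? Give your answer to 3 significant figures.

Set 262·(1/2)^(t/38.4) = 130·(1/2)^(t/139).
Taking log₂: log₂(262/130) = t·(1/38.4 − 1/139).
log₂(2.0154) = 1.0111; 1/38.4 − 1/139 = 0.018847.
t = 1.0111 / 0.018847 ≈ 53.644 minutes.

53.6 minutes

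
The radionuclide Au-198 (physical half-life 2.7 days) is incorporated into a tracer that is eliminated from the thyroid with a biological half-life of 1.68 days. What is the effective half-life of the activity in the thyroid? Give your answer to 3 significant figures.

1/t_eff = 1/t_phys + 1/t_biol = 1/2.7 + 1/1.68 = 0.96561 per day.
t_eff = 2.7 × 1.68 / (2.7 + 1.68) ≈ 1.0356 days.

1.04 days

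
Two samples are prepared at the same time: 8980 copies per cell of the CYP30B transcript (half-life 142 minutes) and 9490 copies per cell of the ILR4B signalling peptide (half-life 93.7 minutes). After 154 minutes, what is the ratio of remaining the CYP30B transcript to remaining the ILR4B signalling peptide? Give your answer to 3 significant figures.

CYP30B transcript: 8980 × (1/2)^(154/142) = 8980 × (1/2)^1.0845 ≈ 4234.5 copies per cell.
ILR4B signalling peptide: 9490 × (1/2)^(154/93.7) = 9490 × (1/2)^1.6435 ≈ 3037.5 copies per cell.
Ratio ≈ 4234.5 / 3037.5 ≈ 1.3941.

1.39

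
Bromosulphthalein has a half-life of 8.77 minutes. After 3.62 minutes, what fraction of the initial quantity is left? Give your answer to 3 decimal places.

n = 3.62/8.77 ≈ 0.41277 half-lives.
Fraction remaining = (1/2)^0.41277 ≈ 0.75118.

0.751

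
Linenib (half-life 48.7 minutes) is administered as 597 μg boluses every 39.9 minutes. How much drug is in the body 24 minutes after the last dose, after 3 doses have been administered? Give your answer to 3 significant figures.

The 3 doses were given 103.8, 63.9, 24 minutes ago.
Total = 597·(1/2)^(103.8/48.7) + 597·(1/2)^(63.9/48.7) + 597·(1/2)^(24/48.7)
      = 136.26 + 240.43 + 424.25 ≈ 800.94 μg.

801 μg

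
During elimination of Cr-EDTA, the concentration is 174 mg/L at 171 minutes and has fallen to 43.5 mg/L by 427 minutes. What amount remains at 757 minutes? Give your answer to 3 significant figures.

7.28 mg/L

Over Δt = 427 − 171 = 256 minutes, the level fell by a factor of 174/43.5 ≈ 4.
n = log₂(4) ≈ 2 half-lives, so t½ = 256/2 ≈ 128 minutes.
From t = 427 to t = 757: 43.5 × (1/2)^((757−427)/128) ≈ 7.2844 mg/L.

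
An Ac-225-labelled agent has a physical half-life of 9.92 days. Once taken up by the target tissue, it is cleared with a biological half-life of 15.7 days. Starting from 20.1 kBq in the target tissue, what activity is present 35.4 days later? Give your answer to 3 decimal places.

0.355 kBq

1/t_eff = 1/t_phys + 1/t_biol = 1/9.92 + 1/15.7 = 0.1645 per day.
t_eff = 9.92 × 15.7 / (9.92 + 15.7) ≈ 6.079 days.
Remaining = 20.1 × (1/2)^(35.4/6.079) = 20.1 × (1/2)^5.8233 ≈ 0.35498 kBq.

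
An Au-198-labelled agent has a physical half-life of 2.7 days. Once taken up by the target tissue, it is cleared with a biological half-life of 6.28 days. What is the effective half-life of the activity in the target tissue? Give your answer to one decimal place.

1.9 days

1/t_eff = 1/t_phys + 1/t_biol = 1/2.7 + 1/6.28 = 0.52961 per day.
t_eff = 2.7 × 6.28 / (2.7 + 6.28) ≈ 1.8882 days.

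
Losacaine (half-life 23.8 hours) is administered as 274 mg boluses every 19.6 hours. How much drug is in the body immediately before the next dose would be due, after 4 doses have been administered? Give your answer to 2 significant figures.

320 mg

The 4 doses were given 78.4, 58.8, 39.2, 19.6 hours ago.
Total = 274·(1/2)^(78.4/23.8) + 274·(1/2)^(58.8/23.8) + 274·(1/2)^(39.2/23.8) + 274·(1/2)^(19.6/23.8)
      = 27.933 + 49.434 + 87.486 + 154.83 ≈ 319.68 mg.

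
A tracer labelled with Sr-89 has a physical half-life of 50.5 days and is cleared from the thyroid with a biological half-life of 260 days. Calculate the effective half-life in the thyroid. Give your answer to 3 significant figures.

42.3 days

1/t_eff = 1/t_phys + 1/t_biol = 1/50.5 + 1/260 = 0.023648 per day.
t_eff = 50.5 × 260 / (50.5 + 260) ≈ 42.287 days.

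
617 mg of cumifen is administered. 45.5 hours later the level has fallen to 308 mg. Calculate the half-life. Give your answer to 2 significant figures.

45 hours

A/A₀ = 308/617 ≈ 0.49919.
n = log₂(2.0032) ≈ 1.0023 half-lives elapsed in 45.5 hours.
t½ = 45.5/1.0023 ≈ 45.394 hours.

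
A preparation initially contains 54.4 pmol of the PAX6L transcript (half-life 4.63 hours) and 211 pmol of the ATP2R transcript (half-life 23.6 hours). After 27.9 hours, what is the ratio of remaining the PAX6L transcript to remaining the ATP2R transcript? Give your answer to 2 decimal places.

0.01

PAX6L transcript: 54.4 × (1/2)^(27.9/4.63) = 54.4 × (1/2)^6.0259 ≈ 0.83487 pmol.
ATP2R transcript: 211 × (1/2)^(27.9/23.6) = 211 × (1/2)^1.1822 ≈ 92.983 pmol.
Ratio ≈ 0.83487 / 92.983 ≈ 0.0089787.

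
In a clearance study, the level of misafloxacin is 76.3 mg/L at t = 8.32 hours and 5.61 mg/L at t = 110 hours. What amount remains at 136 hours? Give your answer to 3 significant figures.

2.88 mg/L

Over Δt = 110 − 8.32 = 101.68 hours, the level fell by a factor of 76.3/5.61 ≈ 13.601.
n = log₂(13.601) ≈ 3.7656 half-lives, so t½ = 101.68/3.7656 ≈ 27.002 hours.
From t = 110 to t = 136: 5.61 × (1/2)^((136−110)/27.002) ≈ 2.8781 mg/L.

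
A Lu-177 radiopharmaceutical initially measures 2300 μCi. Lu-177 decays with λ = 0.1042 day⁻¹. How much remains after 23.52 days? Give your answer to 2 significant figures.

t½ = ln 2 / λ = 0.69315 / 0.1042 ≈ 6.6521 days.
Number of half-lives: n = 23.52/6.6521 ≈ 3.5357.
Remaining = 2300 × (1/2)^3.5357 = 2300 × 0.086226 ≈ 198.32 μCi.

200 μCi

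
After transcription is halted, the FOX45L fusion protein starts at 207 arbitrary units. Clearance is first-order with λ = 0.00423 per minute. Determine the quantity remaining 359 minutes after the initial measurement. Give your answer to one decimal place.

t½ = ln 2 / λ = 0.69315 / 0.00423 ≈ 163.86 minutes.
Number of half-lives: n = 359/163.86 ≈ 2.1908.
Remaining = 207 × (1/2)^2.1908 = 207 × 0.21902 ≈ 45.338 arbitrary units.

45.3 arbitrary units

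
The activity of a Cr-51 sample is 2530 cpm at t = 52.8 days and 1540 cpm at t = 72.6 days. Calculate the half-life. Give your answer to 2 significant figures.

Over Δt = 72.6 − 52.8 = 19.8 days, the level fell by a factor of 2530/1540 ≈ 1.6429.
n = log₂(1.6429) ≈ 0.71621 half-lives, so t½ = 19.8/0.71621 ≈ 27.646 days.

28 days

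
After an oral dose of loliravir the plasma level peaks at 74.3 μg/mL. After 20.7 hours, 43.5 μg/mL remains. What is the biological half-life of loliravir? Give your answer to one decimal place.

26.8 hours

A/A₀ = 43.5/74.3 ≈ 0.58546.
n = log₂(1.708) ≈ 0.77235 half-lives elapsed in 20.7 hours.
t½ = 20.7/0.77235 ≈ 26.801 hours.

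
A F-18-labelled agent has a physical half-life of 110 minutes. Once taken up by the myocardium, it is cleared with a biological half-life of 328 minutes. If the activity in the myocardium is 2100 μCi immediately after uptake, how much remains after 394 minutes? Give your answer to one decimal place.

76.3 μCi

1/t_eff = 1/t_phys + 1/t_biol = 1/110 + 1/328 = 0.01214 per minute.
t_eff = 110 × 328 / (110 + 328) ≈ 82.374 minutes.
Remaining = 2100 × (1/2)^(394/82.374) = 2100 × (1/2)^4.783 ≈ 76.275 μCi.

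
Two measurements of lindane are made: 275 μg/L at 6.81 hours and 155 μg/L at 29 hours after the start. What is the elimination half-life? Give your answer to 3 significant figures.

Over Δt = 29 − 6.81 = 22.19 hours, the level fell by a factor of 275/155 ≈ 1.7742.
n = log₂(1.7742) ≈ 0.82716 half-lives, so t½ = 22.19/0.82716 ≈ 26.827 hours.

26.8 hours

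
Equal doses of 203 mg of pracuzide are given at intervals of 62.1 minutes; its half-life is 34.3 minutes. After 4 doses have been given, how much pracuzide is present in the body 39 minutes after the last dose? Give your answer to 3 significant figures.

128 mg

The 4 doses were given 225.3, 163.2, 101.1, 39 minutes ago.
Total = 203·(1/2)^(225.3/34.3) + 203·(1/2)^(163.2/34.3) + 203·(1/2)^(101.1/34.3) + 203·(1/2)^(39/34.3)
      = 2.1388 + 7.5022 + 26.315 + 92.303 ≈ 128.26 mg.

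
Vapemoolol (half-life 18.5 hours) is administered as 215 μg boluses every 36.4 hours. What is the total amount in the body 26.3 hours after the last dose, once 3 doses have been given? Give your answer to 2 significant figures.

The 3 doses were given 99.1, 62.7, 26.3 hours ago.
Total = 215·(1/2)^(99.1/18.5) + 215·(1/2)^(62.7/18.5) + 215·(1/2)^(26.3/18.5)
      = 5.2468 + 20.521 + 80.258 ≈ 106.03 μg.

110 μg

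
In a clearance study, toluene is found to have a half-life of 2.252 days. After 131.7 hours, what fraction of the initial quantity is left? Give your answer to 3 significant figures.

0.185

131.7 hours = 5.4875 days.
n = 5.4875/2.252 ≈ 2.4367 half-lives.
Fraction remaining = (1/2)^2.4367 ≈ 0.1847.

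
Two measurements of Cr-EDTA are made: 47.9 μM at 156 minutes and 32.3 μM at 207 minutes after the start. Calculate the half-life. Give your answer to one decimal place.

89.7 minutes

Over Δt = 207 − 156 = 51 minutes, the level fell by a factor of 47.9/32.3 ≈ 1.483.
n = log₂(1.483) ≈ 0.56849 half-lives, so t½ = 51/0.56849 ≈ 89.711 minutes.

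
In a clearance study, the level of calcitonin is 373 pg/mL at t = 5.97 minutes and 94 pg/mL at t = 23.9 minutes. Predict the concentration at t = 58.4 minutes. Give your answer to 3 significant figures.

6.63 pg/mL

Over Δt = 23.9 − 5.97 = 17.93 minutes, the level fell by a factor of 373/94 ≈ 3.9681.
n = log₂(3.9681) ≈ 1.9884 half-lives, so t½ = 17.93/1.9884 ≈ 9.0171 minutes.
From t = 23.9 to t = 58.4: 94 × (1/2)^((58.4−23.9)/9.0171) ≈ 6.6278 pg/mL.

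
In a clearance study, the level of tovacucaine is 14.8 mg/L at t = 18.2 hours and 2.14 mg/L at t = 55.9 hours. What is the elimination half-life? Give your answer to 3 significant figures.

Over Δt = 55.9 − 18.2 = 37.7 hours, the level fell by a factor of 14.8/2.14 ≈ 6.9159.
n = log₂(6.9159) ≈ 2.7899 half-lives, so t½ = 37.7/2.7899 ≈ 13.513 hours.

13.5 hours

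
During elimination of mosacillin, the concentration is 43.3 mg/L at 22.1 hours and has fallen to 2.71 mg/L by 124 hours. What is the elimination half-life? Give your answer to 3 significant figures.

Over Δt = 124 − 22.1 = 101.9 hours, the level fell by a factor of 43.3/2.71 ≈ 15.978.
n = log₂(15.978) ≈ 3.998 half-lives, so t½ = 101.9/3.998 ≈ 25.488 hours.

25.5 hours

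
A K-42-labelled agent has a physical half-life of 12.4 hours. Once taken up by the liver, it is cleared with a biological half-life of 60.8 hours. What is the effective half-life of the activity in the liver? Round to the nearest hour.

1/t_eff = 1/t_phys + 1/t_biol = 1/12.4 + 1/60.8 = 0.097093 per hour.
t_eff = 12.4 × 60.8 / (12.4 + 60.8) ≈ 10.299 hours.

10 hours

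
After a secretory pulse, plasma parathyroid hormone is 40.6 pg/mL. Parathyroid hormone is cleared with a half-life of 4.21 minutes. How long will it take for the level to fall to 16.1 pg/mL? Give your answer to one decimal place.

5.6 minutes

Fraction remaining = 16.1/40.6 ≈ 0.39655.
n = log₂(40.6/16.1) = ln(2.5217)/ln 2 ≈ 1.3344 half-lives.
t = n × t½ = 1.3344 × 4.21 ≈ 5.6179 minutes.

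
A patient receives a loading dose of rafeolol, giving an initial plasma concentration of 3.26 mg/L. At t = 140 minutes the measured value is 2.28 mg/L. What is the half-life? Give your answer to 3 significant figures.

A/A₀ = 2.28/3.26 ≈ 0.69939.
n = log₂(1.4298) ≈ 0.51584 half-lives elapsed in 140 minutes.
t½ = 140/0.51584 ≈ 271.4 minutes.

271 minutes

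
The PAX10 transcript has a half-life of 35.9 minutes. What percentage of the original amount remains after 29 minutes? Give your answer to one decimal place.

n = 29/35.9 ≈ 0.8078 half-lives.
Fraction remaining = (1/2)^0.8078 ≈ 0.57125, i.e. 57.125%.

57.1%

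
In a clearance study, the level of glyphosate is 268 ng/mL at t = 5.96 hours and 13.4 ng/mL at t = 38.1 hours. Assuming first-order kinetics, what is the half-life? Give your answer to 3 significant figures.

7.44 hours

Over Δt = 38.1 − 5.96 = 32.14 hours, the level fell by a factor of 268/13.4 ≈ 20.
n = log₂(20) ≈ 4.3219 half-lives, so t½ = 32.14/4.3219 ≈ 7.4365 hours.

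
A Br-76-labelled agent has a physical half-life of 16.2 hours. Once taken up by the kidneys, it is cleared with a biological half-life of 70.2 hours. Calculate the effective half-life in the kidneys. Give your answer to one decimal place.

1/t_eff = 1/t_phys + 1/t_biol = 1/16.2 + 1/70.2 = 0.075973 per hour.
t_eff = 16.2 × 70.2 / (16.2 + 70.2) ≈ 13.162 hours.

13.2 hours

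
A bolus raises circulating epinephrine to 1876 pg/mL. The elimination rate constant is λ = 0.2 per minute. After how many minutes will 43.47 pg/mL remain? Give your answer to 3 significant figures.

t½ = ln 2 / λ = 0.69315 / 0.2 ≈ 3.4657 minutes.
Fraction remaining = 43.47/1876 ≈ 0.023172.
n = log₂(1876/43.47) = ln(43.156)/ln 2 ≈ 5.4315 half-lives.
t = n × t½ = 5.4315 × 3.4657 ≈ 18.824 minutes.

18.8 minutes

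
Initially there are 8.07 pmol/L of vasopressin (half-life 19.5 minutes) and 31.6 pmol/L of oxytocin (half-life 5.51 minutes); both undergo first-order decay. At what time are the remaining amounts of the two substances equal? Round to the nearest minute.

Set 8.07·(1/2)^(t/19.5) = 31.6·(1/2)^(t/5.51).
Taking log₂: log₂(8.07/31.6) = t·(1/19.5 − 1/5.51).
log₂(0.25538) = -1.9693; 1/19.5 − 1/5.51 = -0.13021.
t = -1.9693 / -0.13021 ≈ 15.124 minutes.

15 minutes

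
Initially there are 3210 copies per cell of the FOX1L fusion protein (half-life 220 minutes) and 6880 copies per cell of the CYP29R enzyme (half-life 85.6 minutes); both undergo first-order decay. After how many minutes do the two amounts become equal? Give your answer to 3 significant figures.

Set 3210·(1/2)^(t/220) = 6880·(1/2)^(t/85.6).
Taking log₂: log₂(3210/6880) = t·(1/220 − 1/85.6).
log₂(0.46657) = -1.0998; 1/220 − 1/85.6 = -0.0071368.
t = -1.0998 / -0.0071368 ≈ 154.11 minutes.

154 minutes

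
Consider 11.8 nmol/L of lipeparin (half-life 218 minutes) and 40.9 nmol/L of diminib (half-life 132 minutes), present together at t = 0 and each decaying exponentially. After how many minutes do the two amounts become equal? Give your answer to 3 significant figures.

Set 11.8·(1/2)^(t/218) = 40.9·(1/2)^(t/132).
Taking log₂: log₂(11.8/40.9) = t·(1/218 − 1/132).
log₂(0.28851) = -1.7933; 1/218 − 1/132 = -0.0029886.
t = -1.7933 / -0.0029886 ≈ 600.05 minutes.

600 minutes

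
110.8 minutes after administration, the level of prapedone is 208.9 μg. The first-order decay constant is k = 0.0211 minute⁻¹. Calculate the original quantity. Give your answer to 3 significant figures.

2160 μg

t½ = ln 2 / k = 0.69315 / 0.0211 ≈ 32.851 minutes.
Number of half-lives elapsed: n = 110.8/32.851 ≈ 3.3728.
A₀ = A × 2^n = 208.9 × 2^3.3728 = 208.9 × 10.359 ≈ 2164 μg.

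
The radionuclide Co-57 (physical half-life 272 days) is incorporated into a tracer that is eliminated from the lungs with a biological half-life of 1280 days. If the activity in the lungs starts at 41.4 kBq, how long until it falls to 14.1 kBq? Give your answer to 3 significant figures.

1/t_eff = 1/t_phys + 1/t_biol = 1/272 + 1/1280 = 0.0044577 per day.
t_eff = 272 × 1280 / (272 + 1280) ≈ 224.33 days.
n = log₂(41.4/14.1) ≈ 1.5539; t = 1.5539 × 224.33 ≈ 348.59 days.

349 days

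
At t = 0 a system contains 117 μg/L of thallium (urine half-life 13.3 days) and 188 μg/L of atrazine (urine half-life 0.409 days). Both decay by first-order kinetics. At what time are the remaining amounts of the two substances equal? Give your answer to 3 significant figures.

Set 117·(1/2)^(t/13.3) = 188·(1/2)^(t/0.409).
Taking log₂: log₂(117/188) = t·(1/13.3 − 1/0.409).
log₂(0.62234) = -0.68422; 1/13.3 − 1/0.409 = -2.3698.
t = -0.68422 / -2.3698 ≈ 0.28873 days.

0.289 days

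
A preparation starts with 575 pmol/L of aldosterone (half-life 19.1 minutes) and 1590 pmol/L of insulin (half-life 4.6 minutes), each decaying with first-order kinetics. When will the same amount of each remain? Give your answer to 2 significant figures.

8.9 minutes

Set 575·(1/2)^(t/19.1) = 1590·(1/2)^(t/4.6).
Taking log₂: log₂(575/1590) = t·(1/19.1 − 1/4.6).
log₂(0.36164) = -1.4674; 1/19.1 − 1/4.6 = -0.16504.
t = -1.4674 / -0.16504 ≈ 8.8914 minutes.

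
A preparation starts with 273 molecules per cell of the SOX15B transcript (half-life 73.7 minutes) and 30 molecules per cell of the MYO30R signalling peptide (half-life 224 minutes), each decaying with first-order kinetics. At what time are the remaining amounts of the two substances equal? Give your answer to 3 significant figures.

Set 273·(1/2)^(t/73.7) = 30·(1/2)^(t/224).
Taking log₂: log₂(273/30) = t·(1/73.7 − 1/224).
log₂(9.1) = 3.1859; 1/73.7 − 1/224 = 0.0091042.
t = 3.1859 / 0.0091042 ≈ 349.93 minutes.

350 minutes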